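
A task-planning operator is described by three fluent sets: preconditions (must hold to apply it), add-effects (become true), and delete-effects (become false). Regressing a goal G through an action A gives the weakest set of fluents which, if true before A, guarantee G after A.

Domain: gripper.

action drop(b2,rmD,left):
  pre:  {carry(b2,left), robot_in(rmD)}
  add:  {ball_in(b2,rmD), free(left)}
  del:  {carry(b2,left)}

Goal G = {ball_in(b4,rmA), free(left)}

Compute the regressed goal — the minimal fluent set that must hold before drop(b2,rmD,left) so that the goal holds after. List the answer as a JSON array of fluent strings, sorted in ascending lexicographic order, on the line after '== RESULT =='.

Compute (G \ add) ∪ pre:
  G ∩ del = {}  (empty — regression defined)
  G \ add = {ball_in(b4,rmA), free(left)} \ {ball_in(b2,rmD), free(left)} = {ball_in(b4,rmA)}
  ∪ pre   = {ball_in(b4,rmA)} ∪ {carry(b2,left), robot_in(rmD)}
          = {ball_in(b4,rmA), carry(b2,left), robot_in(rmD)}

== RESULT ==
["ball_in(b4,rmA)", "carry(b2,left)", "robot_in(rmD)"]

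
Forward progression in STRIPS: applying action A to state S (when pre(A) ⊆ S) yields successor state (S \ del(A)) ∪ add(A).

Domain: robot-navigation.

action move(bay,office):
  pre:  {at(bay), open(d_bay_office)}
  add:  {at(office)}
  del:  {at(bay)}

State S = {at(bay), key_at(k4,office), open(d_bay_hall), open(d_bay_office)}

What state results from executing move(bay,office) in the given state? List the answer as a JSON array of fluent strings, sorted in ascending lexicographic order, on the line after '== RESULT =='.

Progress:
  pre ⊆ S: {at(bay), open(d_bay_office)} ⊆ S  — applicable
  S \ del = {key_at(k4,office), open(d_bay_hall), open(d_bay_office)}
  ∪ add   = {at(office), key_at(k4,office), open(d_bay_hall), open(d_bay_office)}

== RESULT ==
["at(office)", "key_at(k4,office)", "open(d_bay_hall)", "open(d_bay_office)"]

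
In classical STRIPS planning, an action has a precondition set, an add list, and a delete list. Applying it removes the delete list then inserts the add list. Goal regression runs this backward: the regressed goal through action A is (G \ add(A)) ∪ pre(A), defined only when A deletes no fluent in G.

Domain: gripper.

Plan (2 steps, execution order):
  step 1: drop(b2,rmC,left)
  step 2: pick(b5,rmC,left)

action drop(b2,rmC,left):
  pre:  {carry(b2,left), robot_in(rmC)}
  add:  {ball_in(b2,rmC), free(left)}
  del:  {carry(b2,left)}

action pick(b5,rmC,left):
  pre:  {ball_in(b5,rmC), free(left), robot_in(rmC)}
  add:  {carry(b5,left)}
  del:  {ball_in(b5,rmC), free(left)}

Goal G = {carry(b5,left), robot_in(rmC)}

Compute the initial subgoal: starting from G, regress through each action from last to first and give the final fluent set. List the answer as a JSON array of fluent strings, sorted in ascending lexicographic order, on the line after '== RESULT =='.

Work backward from the goal:
  through step 2 (pick(b5,rmC,left)): drop {carry(b5,left)}, keep {robot_in(rmC)}, require {ball_in(b5,rmC), free(left), robot_in(rmC)}
    → {ball_in(b5,rmC), free(left), robot_in(rmC)}
  through step 1 (drop(b2,rmC,left)): drop {free(left)}, keep {ball_in(b5,rmC), robot_in(rmC)}, require {carry(b2,left), robot_in(rmC)}
    → {ball_in(b5,rmC), carry(b2,left), robot_in(rmC)}

== RESULT ==
["ball_in(b5,rmC)", "carry(b2,left)", "robot_in(rmC)"]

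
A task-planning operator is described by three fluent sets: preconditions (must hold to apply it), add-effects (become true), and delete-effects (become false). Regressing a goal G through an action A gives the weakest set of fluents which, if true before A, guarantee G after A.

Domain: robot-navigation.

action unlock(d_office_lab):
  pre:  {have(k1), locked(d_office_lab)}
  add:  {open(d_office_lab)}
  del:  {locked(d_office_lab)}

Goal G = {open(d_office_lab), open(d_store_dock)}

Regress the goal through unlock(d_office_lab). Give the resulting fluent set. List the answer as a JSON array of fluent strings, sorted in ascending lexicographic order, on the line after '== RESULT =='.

Regress:
  G ∩ del = {}  (empty — regression defined)
  G \ add = {open(d_office_lab), open(d_store_dock)} \ {open(d_office_lab)} = {open(d_store_dock)}
  ∪ pre   = {open(d_store_dock)} ∪ {have(k1), locked(d_office_lab)}
          = {have(k1), locked(d_office_lab), open(d_store_dock)}

== RESULT ==
["have(k1)", "locked(d_office_lab)", "open(d_store_dock)"]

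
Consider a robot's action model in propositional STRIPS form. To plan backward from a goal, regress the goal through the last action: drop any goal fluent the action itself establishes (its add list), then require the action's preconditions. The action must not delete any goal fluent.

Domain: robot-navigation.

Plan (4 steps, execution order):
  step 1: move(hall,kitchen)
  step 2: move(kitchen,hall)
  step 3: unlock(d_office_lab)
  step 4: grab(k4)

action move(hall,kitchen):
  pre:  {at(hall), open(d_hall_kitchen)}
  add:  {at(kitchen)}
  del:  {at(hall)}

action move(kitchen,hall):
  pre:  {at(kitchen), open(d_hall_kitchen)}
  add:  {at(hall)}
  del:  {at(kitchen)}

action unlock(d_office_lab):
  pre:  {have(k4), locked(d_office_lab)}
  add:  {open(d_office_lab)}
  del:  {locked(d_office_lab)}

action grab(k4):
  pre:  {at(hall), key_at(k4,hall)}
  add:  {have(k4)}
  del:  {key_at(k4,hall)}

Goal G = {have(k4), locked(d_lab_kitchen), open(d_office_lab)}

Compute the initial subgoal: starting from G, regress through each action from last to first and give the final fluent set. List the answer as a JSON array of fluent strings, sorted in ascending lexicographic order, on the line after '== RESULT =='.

Regress step by step:
  through step 4 (grab(k4)): drop {have(k4)}, keep {locked(d_lab_kitchen), open(d_office_lab)}, require {at(hall), key_at(k4,hall)}
    → {at(hall), key_at(k4,hall), locked(d_lab_kitchen), open(d_office_lab)}
  through step 3 (unlock(d_office_lab)): drop {open(d_office_lab)}, keep {at(hall), key_at(k4,hall), locked(d_lab_kitchen)}, require {have(k4), locked(d_office_lab)}
    → {at(hall), have(k4), key_at(k4,hall), locked(d_lab_kitchen), locked(d_office_lab)}
  through step 2 (move(kitchen,hall)): drop {at(hall)}, keep {have(k4), key_at(k4,hall), locked(d_lab_kitchen), locked(d_office_lab)}, require {at(kitchen), open(d_hall_kitchen)}
    → {at(kitchen), have(k4), key_at(k4,hall), locked(d_lab_kitchen), locked(d_office_lab), open(d_hall_kitchen)}
  through step 1 (move(hall,kitchen)): drop {at(kitchen)}, keep {have(k4), key_at(k4,hall), locked(d_lab_kitchen), locked(d_office_lab), open(d_hall_kitchen)}, require {at(hall), open(d_hall_kitchen)}
    → {at(hall), have(k4), key_at(k4,hall), locked(d_lab_kitchen), locked(d_office_lab), open(d_hall_kitchen)}

== RESULT ==
["at(hall)", "have(k4)", "key_at(k4,hall)", "locked(d_lab_kitchen)", "locked(d_office_lab)", "open(d_hall_kitchen)"]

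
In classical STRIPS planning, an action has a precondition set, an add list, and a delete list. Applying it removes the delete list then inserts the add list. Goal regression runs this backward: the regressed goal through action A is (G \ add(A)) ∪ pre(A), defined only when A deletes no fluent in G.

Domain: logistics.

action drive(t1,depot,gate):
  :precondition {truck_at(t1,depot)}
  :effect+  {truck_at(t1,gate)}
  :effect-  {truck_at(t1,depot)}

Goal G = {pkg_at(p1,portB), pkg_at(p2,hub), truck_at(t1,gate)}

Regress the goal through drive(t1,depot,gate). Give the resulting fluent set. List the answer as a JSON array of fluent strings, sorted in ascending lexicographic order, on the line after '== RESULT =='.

Regress:
  G ∩ del = {}  (empty — regression defined)
  G \ add = {pkg_at(p1,portB), pkg_at(p2,hub), truck_at(t1,gate)} \ {truck_at(t1,gate)} = {pkg_at(p1,portB), pkg_at(p2,hub)}
  ∪ pre   = {pkg_at(p1,portB), pkg_at(p2,hub)} ∪ {truck_at(t1,depot)}
          = {pkg_at(p1,portB), pkg_at(p2,hub), truck_at(t1,depot)}

== RESULT ==
["pkg_at(p1,portB)", "pkg_at(p2,hub)", "truck_at(t1,depot)"]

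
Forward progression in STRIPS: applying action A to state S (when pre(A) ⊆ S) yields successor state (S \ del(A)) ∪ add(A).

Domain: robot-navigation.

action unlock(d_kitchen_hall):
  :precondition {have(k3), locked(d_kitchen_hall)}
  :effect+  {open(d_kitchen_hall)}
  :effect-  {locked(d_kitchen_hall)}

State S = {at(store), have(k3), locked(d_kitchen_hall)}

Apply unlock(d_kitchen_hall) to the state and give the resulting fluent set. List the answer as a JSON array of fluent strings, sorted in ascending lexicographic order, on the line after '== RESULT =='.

Progress:
  pre ⊆ S: {have(k3), locked(d_kitchen_hall)} ⊆ S  — applicable
  S \ del = {at(store), have(k3)}
  ∪ add   = {at(store), have(k3), open(d_kitchen_hall)}

== RESULT ==
["at(store)", "have(k3)", "open(d_kitchen_hall)"]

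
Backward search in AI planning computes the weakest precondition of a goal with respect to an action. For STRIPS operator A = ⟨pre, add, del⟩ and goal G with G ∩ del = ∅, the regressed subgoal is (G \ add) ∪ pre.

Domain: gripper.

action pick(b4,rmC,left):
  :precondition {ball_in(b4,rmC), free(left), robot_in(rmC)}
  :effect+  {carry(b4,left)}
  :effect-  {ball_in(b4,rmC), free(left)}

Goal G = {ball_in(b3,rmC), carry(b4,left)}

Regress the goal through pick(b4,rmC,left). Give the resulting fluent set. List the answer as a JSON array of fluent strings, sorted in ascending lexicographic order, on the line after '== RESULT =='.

Regress:
  G ∩ del = {}  (empty — regression defined)
  G \ add = {ball_in(b3,rmC), carry(b4,left)} \ {carry(b4,left)} = {ball_in(b3,rmC)}
  ∪ pre   = {ball_in(b3,rmC)} ∪ {ball_in(b4,rmC), free(left), robot_in(rmC)}
          = {ball_in(b3,rmC), ball_in(b4,rmC), free(left), robot_in(rmC)}

== RESULT ==
["ball_in(b3,rmC)", "ball_in(b4,rmC)", "free(left)", "robot_in(rmC)"]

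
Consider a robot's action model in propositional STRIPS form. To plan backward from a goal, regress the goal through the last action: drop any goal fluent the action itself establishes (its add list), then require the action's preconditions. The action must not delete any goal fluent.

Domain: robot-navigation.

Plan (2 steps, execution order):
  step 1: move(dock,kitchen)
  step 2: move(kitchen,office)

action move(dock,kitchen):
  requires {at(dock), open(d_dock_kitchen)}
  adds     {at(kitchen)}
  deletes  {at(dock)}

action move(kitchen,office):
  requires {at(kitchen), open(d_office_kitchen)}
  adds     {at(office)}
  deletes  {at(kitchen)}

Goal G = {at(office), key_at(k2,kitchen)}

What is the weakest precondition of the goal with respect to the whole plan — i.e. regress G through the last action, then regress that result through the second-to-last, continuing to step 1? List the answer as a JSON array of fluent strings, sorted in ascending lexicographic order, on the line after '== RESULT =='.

Work backward from the goal:
  through step 2 (move(kitchen,office)): drop {at(office)}, keep {key_at(k2,kitchen)}, require {at(kitchen), open(d_office_kitchen)}
    → {at(kitchen), key_at(k2,kitchen), open(d_office_kitchen)}
  through step 1 (move(dock,kitchen)): drop {at(kitchen)}, keep {key_at(k2,kitchen), open(d_office_kitchen)}, require {at(dock), open(d_dock_kitchen)}
    → {at(dock), key_at(k2,kitchen), open(d_dock_kitchen), open(d_office_kitchen)}

== RESULT ==
["at(dock)", "key_at(k2,kitchen)", "open(d_dock_kitchen)", "open(d_office_kitchen)"]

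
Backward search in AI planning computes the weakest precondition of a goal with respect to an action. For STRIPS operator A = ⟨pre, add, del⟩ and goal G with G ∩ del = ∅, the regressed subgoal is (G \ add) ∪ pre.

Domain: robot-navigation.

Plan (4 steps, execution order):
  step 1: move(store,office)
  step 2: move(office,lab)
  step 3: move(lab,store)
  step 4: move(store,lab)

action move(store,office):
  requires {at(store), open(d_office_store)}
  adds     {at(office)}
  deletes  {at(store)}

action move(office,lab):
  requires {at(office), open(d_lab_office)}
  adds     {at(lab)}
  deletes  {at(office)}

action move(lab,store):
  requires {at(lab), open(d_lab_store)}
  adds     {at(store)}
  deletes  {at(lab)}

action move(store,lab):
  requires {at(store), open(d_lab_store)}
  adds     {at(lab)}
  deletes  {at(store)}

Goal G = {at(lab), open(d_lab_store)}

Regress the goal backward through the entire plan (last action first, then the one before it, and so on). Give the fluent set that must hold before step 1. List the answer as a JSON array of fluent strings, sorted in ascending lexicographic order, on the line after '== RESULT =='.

Regress step by step:
  through step 4 (move(store,lab)): drop {at(lab)}, keep {open(d_lab_store)}, require {at(store), open(d_lab_store)}
    → {at(store), open(d_lab_store)}
  through step 3 (move(lab,store)): drop {at(store)}, keep {open(d_lab_store)}, require {at(lab), open(d_lab_store)}
    → {at(lab), open(d_lab_store)}
  through step 2 (move(office,lab)): drop {at(lab)}, keep {open(d_lab_store)}, require {at(office), open(d_lab_office)}
    → {at(office), open(d_lab_office), open(d_lab_store)}
  through step 1 (move(store,office)): drop {at(office)}, keep {open(d_lab_office), open(d_lab_store)}, require {at(store), open(d_office_store)}
    → {at(store), open(d_lab_office), open(d_lab_store), open(d_office_store)}

== RESULT ==
["at(store)", "open(d_lab_office)", "open(d_lab_store)", "open(d_office_store)"]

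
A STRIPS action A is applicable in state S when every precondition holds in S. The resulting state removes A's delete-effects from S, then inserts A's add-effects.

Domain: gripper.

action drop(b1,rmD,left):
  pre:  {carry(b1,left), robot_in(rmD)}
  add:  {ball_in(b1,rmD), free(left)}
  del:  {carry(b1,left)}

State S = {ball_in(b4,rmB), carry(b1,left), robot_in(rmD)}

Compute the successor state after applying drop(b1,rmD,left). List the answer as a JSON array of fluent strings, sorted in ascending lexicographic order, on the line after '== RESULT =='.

Progress:
  pre ⊆ S: {carry(b1,left), robot_in(rmD)} ⊆ S  — applicable
  S \ del = {ball_in(b4,rmB), robot_in(rmD)}
  ∪ add   = {ball_in(b1,rmD), ball_in(b4,rmB), free(left), robot_in(rmD)}

== RESULT ==
["ball_in(b1,rmD)", "ball_in(b4,rmB)", "free(left)", "robot_in(rmD)"]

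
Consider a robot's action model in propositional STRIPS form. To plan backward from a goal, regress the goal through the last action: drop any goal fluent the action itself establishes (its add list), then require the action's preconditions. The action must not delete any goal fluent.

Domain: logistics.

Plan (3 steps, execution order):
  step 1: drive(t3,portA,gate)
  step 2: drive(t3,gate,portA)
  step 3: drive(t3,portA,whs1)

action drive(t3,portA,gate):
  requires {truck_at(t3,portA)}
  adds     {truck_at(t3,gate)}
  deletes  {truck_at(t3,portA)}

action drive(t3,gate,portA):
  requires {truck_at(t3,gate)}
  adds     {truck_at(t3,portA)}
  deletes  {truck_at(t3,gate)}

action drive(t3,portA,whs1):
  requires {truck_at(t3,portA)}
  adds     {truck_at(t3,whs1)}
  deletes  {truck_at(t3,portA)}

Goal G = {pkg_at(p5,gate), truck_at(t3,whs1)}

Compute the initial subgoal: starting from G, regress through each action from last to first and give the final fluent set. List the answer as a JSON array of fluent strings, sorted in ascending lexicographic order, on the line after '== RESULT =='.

Work backward from the goal:
  through step 3 (drive(t3,portA,whs1)): drop {truck_at(t3,whs1)}, keep {pkg_at(p5,gate)}, require {truck_at(t3,portA)}
    → {pkg_at(p5,gate), truck_at(t3,portA)}
  through step 2 (drive(t3,gate,portA)): drop {truck_at(t3,portA)}, keep {pkg_at(p5,gate)}, require {truck_at(t3,gate)}
    → {pkg_at(p5,gate), truck_at(t3,gate)}
  through step 1 (drive(t3,portA,gate)): drop {truck_at(t3,gate)}, keep {pkg_at(p5,gate)}, require {truck_at(t3,portA)}
    → {pkg_at(p5,gate), truck_at(t3,portA)}

== RESULT ==
["pkg_at(p5,gate)", "truck_at(t3,portA)"]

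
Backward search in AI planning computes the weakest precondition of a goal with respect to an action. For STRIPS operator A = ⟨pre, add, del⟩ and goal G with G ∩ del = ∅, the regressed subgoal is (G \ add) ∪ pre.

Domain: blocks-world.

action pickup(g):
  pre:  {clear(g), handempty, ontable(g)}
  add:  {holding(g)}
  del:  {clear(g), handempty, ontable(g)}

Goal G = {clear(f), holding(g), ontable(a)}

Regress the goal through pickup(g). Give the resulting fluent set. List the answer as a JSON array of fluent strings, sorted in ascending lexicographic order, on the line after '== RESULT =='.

Compute (G \ add) ∪ pre:
  G ∩ del = {}  (empty — regression defined)
  G \ add = {clear(f), holding(g), ontable(a)} \ {holding(g)} = {clear(f), ontable(a)}
  ∪ pre   = {clear(f), ontable(a)} ∪ {clear(g), handempty, ontable(g)}
          = {clear(f), clear(g), handempty, ontable(a), ontable(g)}

== RESULT ==
["clear(f)", "clear(g)", "handempty", "ontable(a)", "ontable(g)"]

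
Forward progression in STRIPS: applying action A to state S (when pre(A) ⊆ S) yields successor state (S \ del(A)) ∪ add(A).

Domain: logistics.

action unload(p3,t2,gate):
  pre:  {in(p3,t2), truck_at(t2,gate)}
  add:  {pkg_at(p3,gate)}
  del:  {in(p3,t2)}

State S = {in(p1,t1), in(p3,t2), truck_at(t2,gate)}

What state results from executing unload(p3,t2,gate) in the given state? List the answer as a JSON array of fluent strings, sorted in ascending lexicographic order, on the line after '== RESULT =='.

Compute (S \ del) ∪ add:
  pre ⊆ S: {in(p3,t2), truck_at(t2,gate)} ⊆ S  — applicable
  S \ del = {in(p1,t1), truck_at(t2,gate)}
  ∪ add   = {in(p1,t1), pkg_at(p3,gate), truck_at(t2,gate)}

== RESULT ==
["in(p1,t1)", "pkg_at(p3,gate)", "truck_at(t2,gate)"]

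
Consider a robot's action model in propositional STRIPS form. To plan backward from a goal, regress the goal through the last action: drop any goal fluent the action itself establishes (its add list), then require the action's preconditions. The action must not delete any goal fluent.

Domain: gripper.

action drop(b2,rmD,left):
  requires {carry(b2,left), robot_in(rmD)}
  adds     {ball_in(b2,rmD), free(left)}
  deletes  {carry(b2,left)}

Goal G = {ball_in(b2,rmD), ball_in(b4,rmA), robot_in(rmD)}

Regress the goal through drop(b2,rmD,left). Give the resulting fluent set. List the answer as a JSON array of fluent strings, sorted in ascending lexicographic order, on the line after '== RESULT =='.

Regress:
  G ∩ del = {}  (empty — regression defined)
  G \ add = {ball_in(b2,rmD), ball_in(b4,rmA), robot_in(rmD)} \ {ball_in(b2,rmD), free(left)} = {ball_in(b4,rmA), robot_in(rmD)}
  ∪ pre   = {ball_in(b4,rmA), robot_in(rmD)} ∪ {carry(b2,left), robot_in(rmD)}
          = {ball_in(b4,rmA), carry(b2,left), robot_in(rmD)}

== RESULT ==
["ball_in(b4,rmA)", "carry(b2,left)", "robot_in(rmD)"]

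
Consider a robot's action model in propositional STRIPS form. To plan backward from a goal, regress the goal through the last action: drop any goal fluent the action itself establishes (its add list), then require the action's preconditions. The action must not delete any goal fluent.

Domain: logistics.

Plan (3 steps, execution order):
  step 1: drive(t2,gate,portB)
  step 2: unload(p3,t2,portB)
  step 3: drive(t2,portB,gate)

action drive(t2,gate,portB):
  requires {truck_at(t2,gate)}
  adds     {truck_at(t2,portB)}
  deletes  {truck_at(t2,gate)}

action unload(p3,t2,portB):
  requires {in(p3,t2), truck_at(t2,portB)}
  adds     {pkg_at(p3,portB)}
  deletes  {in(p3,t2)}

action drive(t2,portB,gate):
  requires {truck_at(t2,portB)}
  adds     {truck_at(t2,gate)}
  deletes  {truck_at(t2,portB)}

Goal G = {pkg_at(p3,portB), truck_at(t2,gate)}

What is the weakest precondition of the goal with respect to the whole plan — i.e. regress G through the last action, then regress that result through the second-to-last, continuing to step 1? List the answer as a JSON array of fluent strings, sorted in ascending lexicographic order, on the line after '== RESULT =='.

Regress step by step:
  through step 3 (drive(t2,portB,gate)): drop {truck_at(t2,gate)}, keep {pkg_at(p3,portB)}, require {truck_at(t2,portB)}
    → {pkg_at(p3,portB), truck_at(t2,portB)}
  through step 2 (unload(p3,t2,portB)): drop {pkg_at(p3,portB)}, keep {truck_at(t2,portB)}, require {in(p3,t2), truck_at(t2,portB)}
    → {in(p3,t2), truck_at(t2,portB)}
  through step 1 (drive(t2,gate,portB)): drop {truck_at(t2,portB)}, keep {in(p3,t2)}, require {truck_at(t2,gate)}
    → {in(p3,t2), truck_at(t2,gate)}

== RESULT ==
["in(p3,t2)", "truck_at(t2,gate)"]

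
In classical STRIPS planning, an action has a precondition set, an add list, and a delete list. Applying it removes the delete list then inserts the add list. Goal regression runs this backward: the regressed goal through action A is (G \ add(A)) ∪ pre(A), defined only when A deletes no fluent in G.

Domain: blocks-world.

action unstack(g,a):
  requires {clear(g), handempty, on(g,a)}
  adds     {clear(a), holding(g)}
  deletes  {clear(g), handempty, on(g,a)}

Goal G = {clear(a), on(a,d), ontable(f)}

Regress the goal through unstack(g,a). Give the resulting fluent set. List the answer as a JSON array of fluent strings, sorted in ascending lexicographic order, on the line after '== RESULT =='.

Regress:
  G ∩ del = {}  (empty — regression defined)
  G \ add = {clear(a), on(a,d), ontable(f)} \ {clear(a), holding(g)} = {on(a,d), ontable(f)}
  ∪ pre   = {on(a,d), ontable(f)} ∪ {clear(g), handempty, on(g,a)}
          = {clear(g), handempty, on(a,d), on(g,a), ontable(f)}

== RESULT ==
["clear(g)", "handempty", "on(a,d)", "on(g,a)", "ontable(f)"]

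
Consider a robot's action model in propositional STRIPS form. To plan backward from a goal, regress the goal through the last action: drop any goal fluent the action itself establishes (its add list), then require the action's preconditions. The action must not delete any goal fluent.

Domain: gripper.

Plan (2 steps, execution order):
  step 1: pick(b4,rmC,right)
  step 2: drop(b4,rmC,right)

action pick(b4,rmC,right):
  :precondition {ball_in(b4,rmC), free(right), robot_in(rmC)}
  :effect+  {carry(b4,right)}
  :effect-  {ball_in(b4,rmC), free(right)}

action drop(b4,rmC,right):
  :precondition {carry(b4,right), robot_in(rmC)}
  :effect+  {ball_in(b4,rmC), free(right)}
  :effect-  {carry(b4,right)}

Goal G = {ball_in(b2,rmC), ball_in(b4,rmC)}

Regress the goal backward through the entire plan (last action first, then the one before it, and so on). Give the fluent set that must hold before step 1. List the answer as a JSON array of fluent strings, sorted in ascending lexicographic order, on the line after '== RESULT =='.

Work backward from the goal:
  through step 2 (drop(b4,rmC,right)): drop {ball_in(b4,rmC)}, keep {ball_in(b2,rmC)}, require {carry(b4,right), robot_in(rmC)}
    → {ball_in(b2,rmC), carry(b4,right), robot_in(rmC)}
  through step 1 (pick(b4,rmC,right)): drop {carry(b4,right)}, keep {ball_in(b2,rmC), robot_in(rmC)}, require {ball_in(b4,rmC), free(right), robot_in(rmC)}
    → {ball_in(b2,rmC), ball_in(b4,rmC), free(right), robot_in(rmC)}

== RESULT ==
["ball_in(b2,rmC)", "ball_in(b4,rmC)", "free(right)", "robot_in(rmC)"]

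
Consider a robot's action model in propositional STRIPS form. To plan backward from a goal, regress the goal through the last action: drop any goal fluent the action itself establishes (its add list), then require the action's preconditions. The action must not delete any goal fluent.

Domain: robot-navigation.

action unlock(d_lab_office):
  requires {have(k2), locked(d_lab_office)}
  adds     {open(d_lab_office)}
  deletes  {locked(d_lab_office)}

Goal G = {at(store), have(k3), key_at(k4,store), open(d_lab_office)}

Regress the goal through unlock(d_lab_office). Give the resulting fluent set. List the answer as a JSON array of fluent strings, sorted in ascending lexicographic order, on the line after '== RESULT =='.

Regress:
  G ∩ del = {}  (empty — regression defined)
  G \ add = {at(store), have(k3), key_at(k4,store), open(d_lab_office)} \ {open(d_lab_office)} = {at(store), have(k3), key_at(k4,store)}
  ∪ pre   = {at(store), have(k3), key_at(k4,store)} ∪ {have(k2), locked(d_lab_office)}
          = {at(store), have(k2), have(k3), key_at(k4,store), locked(d_lab_office)}

== RESULT ==
["at(store)", "have(k2)", "have(k3)", "key_at(k4,store)", "locked(d_lab_office)"]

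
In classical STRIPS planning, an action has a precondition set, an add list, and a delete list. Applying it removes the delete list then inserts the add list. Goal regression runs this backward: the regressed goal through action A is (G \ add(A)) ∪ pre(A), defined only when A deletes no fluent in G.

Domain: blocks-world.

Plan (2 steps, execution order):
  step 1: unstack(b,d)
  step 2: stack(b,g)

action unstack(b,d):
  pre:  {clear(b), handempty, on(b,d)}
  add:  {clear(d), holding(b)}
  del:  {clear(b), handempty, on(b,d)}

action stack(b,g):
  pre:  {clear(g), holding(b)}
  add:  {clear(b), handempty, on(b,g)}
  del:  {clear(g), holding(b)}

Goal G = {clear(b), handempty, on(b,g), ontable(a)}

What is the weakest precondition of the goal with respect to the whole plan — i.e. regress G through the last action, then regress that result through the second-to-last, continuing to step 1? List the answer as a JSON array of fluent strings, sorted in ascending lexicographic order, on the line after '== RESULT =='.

Regress step by step:
  through step 2 (stack(b,g)): drop {clear(b), handempty, on(b,g)}, keep {ontable(a)}, require {clear(g), holding(b)}
    → {clear(g), holding(b), ontable(a)}
  through step 1 (unstack(b,d)): drop {holding(b)}, keep {clear(g), ontable(a)}, require {clear(b), handempty, on(b,d)}
    → {clear(b), clear(g), handempty, on(b,d), ontable(a)}

== RESULT ==
["clear(b)", "clear(g)", "handempty", "on(b,d)", "ontable(a)"]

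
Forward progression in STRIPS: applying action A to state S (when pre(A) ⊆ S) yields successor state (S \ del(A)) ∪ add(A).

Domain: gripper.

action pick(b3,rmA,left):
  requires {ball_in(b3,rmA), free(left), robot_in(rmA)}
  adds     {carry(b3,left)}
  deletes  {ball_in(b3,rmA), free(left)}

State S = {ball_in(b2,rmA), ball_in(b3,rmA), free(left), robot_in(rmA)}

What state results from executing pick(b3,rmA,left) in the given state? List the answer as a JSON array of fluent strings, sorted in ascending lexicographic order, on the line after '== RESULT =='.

Compute (S \ del) ∪ add:
  pre ⊆ S: {ball_in(b3,rmA), free(left), robot_in(rmA)} ⊆ S  — applicable
  S \ del = {ball_in(b2,rmA), robot_in(rmA)}
  ∪ add   = {ball_in(b2,rmA), carry(b3,left), robot_in(rmA)}

== RESULT ==
["ball_in(b2,rmA)", "carry(b3,left)", "robot_in(rmA)"]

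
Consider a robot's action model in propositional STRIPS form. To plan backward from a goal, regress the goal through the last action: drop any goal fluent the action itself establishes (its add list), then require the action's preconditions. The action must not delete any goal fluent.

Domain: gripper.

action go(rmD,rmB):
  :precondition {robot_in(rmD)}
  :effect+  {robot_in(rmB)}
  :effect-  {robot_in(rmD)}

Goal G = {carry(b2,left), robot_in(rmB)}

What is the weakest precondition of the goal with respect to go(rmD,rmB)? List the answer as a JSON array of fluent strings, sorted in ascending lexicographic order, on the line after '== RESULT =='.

Compute (G \ add) ∪ pre:
  G ∩ del = {}  (empty — regression defined)
  G \ add = {carry(b2,left), robot_in(rmB)} \ {robot_in(rmB)} = {carry(b2,left)}
  ∪ pre   = {carry(b2,left)} ∪ {robot_in(rmD)}
          = {carry(b2,left), robot_in(rmD)}

== RESULT ==
["carry(b2,left)", "robot_in(rmD)"]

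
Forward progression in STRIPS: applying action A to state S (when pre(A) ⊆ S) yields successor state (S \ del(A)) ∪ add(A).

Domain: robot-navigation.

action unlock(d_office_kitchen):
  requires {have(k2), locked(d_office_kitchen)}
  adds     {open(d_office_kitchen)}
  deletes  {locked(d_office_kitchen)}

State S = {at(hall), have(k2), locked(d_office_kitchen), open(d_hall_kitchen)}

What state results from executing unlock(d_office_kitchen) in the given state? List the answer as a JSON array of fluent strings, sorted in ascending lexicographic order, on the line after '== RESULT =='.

Progress:
  pre ⊆ S: {have(k2), locked(d_office_kitchen)} ⊆ S  — applicable
  S \ del = {at(hall), have(k2), open(d_hall_kitchen)}
  ∪ add   = {at(hall), have(k2), open(d_hall_kitchen), open(d_office_kitchen)}

== RESULT ==
["at(hall)", "have(k2)", "open(d_hall_kitchen)", "open(d_office_kitchen)"]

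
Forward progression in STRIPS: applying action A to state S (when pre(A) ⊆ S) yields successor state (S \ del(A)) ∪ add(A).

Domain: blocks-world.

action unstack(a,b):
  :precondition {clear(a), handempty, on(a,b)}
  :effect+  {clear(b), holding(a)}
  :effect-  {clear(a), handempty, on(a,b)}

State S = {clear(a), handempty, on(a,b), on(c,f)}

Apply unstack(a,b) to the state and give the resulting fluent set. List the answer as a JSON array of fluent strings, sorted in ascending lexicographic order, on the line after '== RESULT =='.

Compute (S \ del) ∪ add:
  pre ⊆ S: {clear(a), handempty, on(a,b)} ⊆ S  — applicable
  S \ del = {on(c,f)}
  ∪ add   = {clear(b), holding(a), on(c,f)}

== RESULT ==
["clear(b)", "holding(a)", "on(c,f)"]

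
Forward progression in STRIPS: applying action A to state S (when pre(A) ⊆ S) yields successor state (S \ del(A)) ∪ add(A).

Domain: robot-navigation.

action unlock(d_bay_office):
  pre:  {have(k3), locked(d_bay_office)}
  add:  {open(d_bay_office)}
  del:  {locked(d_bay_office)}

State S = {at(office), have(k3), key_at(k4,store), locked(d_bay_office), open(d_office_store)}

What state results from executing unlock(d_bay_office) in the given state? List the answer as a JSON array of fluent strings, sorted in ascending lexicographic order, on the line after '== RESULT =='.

Compute (S \ del) ∪ add:
  pre ⊆ S: {have(k3), locked(d_bay_office)} ⊆ S  — applicable
  S \ del = {at(office), have(k3), key_at(k4,store), open(d_office_store)}
  ∪ add   = {at(office), have(k3), key_at(k4,store), open(d_bay_office), open(d_office_store)}

== RESULT ==
["at(office)", "have(k3)", "key_at(k4,store)", "open(d_bay_office)", "open(d_office_store)"]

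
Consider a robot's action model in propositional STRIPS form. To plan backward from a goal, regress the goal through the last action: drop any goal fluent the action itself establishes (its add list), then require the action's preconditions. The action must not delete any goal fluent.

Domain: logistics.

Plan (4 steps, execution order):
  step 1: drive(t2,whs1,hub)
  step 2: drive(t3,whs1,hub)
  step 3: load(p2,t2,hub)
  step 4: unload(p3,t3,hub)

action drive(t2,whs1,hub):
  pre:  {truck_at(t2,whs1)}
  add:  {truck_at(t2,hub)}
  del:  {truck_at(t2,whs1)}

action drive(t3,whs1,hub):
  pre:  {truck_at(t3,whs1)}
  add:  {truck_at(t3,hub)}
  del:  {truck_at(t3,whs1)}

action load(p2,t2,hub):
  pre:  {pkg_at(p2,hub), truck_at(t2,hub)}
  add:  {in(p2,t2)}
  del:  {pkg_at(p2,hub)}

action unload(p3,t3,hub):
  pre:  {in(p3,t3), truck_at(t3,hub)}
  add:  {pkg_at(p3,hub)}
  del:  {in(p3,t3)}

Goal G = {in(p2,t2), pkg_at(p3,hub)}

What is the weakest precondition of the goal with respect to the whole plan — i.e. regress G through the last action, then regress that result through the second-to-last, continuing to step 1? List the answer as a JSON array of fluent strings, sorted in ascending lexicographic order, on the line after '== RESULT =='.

Work backward from the goal:
  through step 4 (unload(p3,t3,hub)): drop {pkg_at(p3,hub)}, keep {in(p2,t2)}, require {in(p3,t3), truck_at(t3,hub)}
    → {in(p2,t2), in(p3,t3), truck_at(t3,hub)}
  through step 3 (load(p2,t2,hub)): drop {in(p2,t2)}, keep {in(p3,t3), truck_at(t3,hub)}, require {pkg_at(p2,hub), truck_at(t2,hub)}
    → {in(p3,t3), pkg_at(p2,hub), truck_at(t2,hub), truck_at(t3,hub)}
  through step 2 (drive(t3,whs1,hub)): drop {truck_at(t3,hub)}, keep {in(p3,t3), pkg_at(p2,hub), truck_at(t2,hub)}, require {truck_at(t3,whs1)}
    → {in(p3,t3), pkg_at(p2,hub), truck_at(t2,hub), truck_at(t3,whs1)}
  through step 1 (drive(t2,whs1,hub)): drop {truck_at(t2,hub)}, keep {in(p3,t3), pkg_at(p2,hub), truck_at(t3,whs1)}, require {truck_at(t2,whs1)}
    → {in(p3,t3), pkg_at(p2,hub), truck_at(t2,whs1), truck_at(t3,whs1)}

== RESULT ==
["in(p3,t3)", "pkg_at(p2,hub)", "truck_at(t2,whs1)", "truck_at(t3,whs1)"]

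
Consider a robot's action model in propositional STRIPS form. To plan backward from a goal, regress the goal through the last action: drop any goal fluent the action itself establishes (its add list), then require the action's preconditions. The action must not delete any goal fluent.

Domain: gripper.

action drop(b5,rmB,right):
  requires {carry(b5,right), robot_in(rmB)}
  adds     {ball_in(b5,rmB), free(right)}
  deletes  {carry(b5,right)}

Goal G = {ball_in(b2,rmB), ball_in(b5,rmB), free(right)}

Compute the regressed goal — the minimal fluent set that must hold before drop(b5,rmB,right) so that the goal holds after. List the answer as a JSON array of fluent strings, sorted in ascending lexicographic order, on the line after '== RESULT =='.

Regress:
  G ∩ del = {}  (empty — regression defined)
  G \ add = {ball_in(b2,rmB), ball_in(b5,rmB), free(right)} \ {ball_in(b5,rmB), free(right)} = {ball_in(b2,rmB)}
  ∪ pre   = {ball_in(b2,rmB)} ∪ {carry(b5,right), robot_in(rmB)}
          = {ball_in(b2,rmB), carry(b5,right), robot_in(rmB)}

== RESULT ==
["ball_in(b2,rmB)", "carry(b5,right)", "robot_in(rmB)"]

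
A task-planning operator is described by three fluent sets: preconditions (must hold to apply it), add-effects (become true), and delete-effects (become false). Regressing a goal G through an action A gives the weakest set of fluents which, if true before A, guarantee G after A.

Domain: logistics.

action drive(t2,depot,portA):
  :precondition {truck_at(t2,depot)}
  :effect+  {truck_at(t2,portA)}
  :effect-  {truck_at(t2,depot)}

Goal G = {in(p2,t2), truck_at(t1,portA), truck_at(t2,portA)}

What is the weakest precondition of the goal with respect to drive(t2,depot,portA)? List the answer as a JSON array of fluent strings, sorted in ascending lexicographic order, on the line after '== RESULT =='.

Compute (G \ add) ∪ pre:
  G ∩ del = {}  (empty — regression defined)
  G \ add = {in(p2,t2), truck_at(t1,portA), truck_at(t2,portA)} \ {truck_at(t2,portA)} = {in(p2,t2), truck_at(t1,portA)}
  ∪ pre   = {in(p2,t2), truck_at(t1,portA)} ∪ {truck_at(t2,depot)}
          = {in(p2,t2), truck_at(t1,portA), truck_at(t2,depot)}

== RESULT ==
["in(p2,t2)", "truck_at(t1,portA)", "truck_at(t2,depot)"]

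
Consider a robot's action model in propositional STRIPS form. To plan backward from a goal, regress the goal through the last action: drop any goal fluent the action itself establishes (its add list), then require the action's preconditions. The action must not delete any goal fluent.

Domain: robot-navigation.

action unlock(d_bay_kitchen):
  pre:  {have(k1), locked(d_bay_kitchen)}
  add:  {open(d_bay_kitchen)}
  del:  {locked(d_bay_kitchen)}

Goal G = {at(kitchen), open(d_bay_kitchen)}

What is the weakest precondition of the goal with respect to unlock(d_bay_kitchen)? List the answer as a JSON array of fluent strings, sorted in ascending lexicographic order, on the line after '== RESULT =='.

Compute (G \ add) ∪ pre:
  G ∩ del = {}  (empty — regression defined)
  G \ add = {at(kitchen), open(d_bay_kitchen)} \ {open(d_bay_kitchen)} = {at(kitchen)}
  ∪ pre   = {at(kitchen)} ∪ {have(k1), locked(d_bay_kitchen)}
          = {at(kitchen), have(k1), locked(d_bay_kitchen)}

== RESULT ==
["at(kitchen)", "have(k1)", "locked(d_bay_kitchen)"]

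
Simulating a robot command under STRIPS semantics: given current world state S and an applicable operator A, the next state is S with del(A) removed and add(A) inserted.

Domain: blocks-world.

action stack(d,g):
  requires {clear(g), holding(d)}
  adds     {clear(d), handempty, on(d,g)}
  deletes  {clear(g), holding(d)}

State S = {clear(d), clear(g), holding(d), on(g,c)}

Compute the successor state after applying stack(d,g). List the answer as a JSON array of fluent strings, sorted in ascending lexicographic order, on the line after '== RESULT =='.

Compute (S \ del) ∪ add:
  pre ⊆ S: {clear(g), holding(d)} ⊆ S  — applicable
  S \ del = {clear(d), on(g,c)}
  ∪ add   = {clear(d), handempty, on(d,g), on(g,c)}

== RESULT ==
["clear(d)", "handempty", "on(d,g)", "on(g,c)"]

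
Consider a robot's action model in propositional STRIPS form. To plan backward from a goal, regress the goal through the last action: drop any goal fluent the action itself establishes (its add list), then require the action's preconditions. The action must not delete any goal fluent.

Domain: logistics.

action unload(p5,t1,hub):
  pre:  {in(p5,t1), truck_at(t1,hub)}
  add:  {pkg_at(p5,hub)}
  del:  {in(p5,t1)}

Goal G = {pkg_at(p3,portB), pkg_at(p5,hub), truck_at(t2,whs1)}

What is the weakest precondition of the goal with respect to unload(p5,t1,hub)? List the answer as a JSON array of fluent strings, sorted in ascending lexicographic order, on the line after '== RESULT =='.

Compute (G \ add) ∪ pre:
  G ∩ del = {}  (empty — regression defined)
  G \ add = {pkg_at(p3,portB), pkg_at(p5,hub), truck_at(t2,whs1)} \ {pkg_at(p5,hub)} = {pkg_at(p3,portB), truck_at(t2,whs1)}
  ∪ pre   = {pkg_at(p3,portB), truck_at(t2,whs1)} ∪ {in(p5,t1), truck_at(t1,hub)}
          = {in(p5,t1), pkg_at(p3,portB), truck_at(t1,hub), truck_at(t2,whs1)}

== RESULT ==
["in(p5,t1)", "pkg_at(p3,portB)", "truck_at(t1,hub)", "truck_at(t2,whs1)"]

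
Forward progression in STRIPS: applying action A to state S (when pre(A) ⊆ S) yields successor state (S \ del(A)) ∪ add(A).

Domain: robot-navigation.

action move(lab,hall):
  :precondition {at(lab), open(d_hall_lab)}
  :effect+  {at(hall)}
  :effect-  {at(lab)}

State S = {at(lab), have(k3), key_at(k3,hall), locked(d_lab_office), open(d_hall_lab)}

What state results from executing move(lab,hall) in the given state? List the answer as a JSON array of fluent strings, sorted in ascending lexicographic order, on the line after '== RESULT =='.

Progress:
  pre ⊆ S: {at(lab), open(d_hall_lab)} ⊆ S  — applicable
  S \ del = {have(k3), key_at(k3,hall), locked(d_lab_office), open(d_hall_lab)}
  ∪ add   = {at(hall), have(k3), key_at(k3,hall), locked(d_lab_office), open(d_hall_lab)}

== RESULT ==
["at(hall)", "have(k3)", "key_at(k3,hall)", "locked(d_lab_office)", "open(d_hall_lab)"]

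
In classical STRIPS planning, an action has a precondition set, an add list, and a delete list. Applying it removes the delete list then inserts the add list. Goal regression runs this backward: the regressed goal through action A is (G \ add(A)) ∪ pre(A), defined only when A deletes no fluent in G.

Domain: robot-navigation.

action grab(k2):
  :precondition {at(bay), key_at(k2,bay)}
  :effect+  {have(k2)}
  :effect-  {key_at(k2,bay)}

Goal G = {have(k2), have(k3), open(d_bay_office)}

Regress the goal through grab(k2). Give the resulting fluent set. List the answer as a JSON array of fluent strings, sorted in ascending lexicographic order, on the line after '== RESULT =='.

Regress:
  G ∩ del = {}  (empty — regression defined)
  G \ add = {have(k2), have(k3), open(d_bay_office)} \ {have(k2)} = {have(k3), open(d_bay_office)}
  ∪ pre   = {have(k3), open(d_bay_office)} ∪ {at(bay), key_at(k2,bay)}
          = {at(bay), have(k3), key_at(k2,bay), open(d_bay_office)}

== RESULT ==
["at(bay)", "have(k3)", "key_at(k2,bay)", "open(d_bay_office)"]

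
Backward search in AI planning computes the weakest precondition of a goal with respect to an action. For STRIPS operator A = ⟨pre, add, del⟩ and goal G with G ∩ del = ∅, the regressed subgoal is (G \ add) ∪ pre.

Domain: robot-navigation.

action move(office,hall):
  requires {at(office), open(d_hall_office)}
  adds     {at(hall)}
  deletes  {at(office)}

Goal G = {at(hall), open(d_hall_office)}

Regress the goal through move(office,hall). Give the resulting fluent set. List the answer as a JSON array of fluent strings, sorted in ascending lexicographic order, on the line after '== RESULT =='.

Compute (G \ add) ∪ pre:
  G ∩ del = {}  (empty — regression defined)
  G \ add = {at(hall), open(d_hall_office)} \ {at(hall)} = {open(d_hall_office)}
  ∪ pre   = {open(d_hall_office)} ∪ {at(office), open(d_hall_office)}
          = {at(office), open(d_hall_office)}

== RESULT ==
["at(office)", "open(d_hall_office)"]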